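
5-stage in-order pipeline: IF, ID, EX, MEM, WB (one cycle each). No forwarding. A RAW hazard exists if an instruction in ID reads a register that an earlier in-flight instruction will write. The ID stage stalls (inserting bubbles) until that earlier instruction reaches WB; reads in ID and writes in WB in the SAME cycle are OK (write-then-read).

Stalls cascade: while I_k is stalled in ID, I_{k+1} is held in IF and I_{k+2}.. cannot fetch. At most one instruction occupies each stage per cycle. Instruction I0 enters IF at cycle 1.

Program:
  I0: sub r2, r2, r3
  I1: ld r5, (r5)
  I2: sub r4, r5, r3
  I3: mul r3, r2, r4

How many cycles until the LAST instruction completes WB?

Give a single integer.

Answer: 12

Derivation:
I0 sub r2 <- r2,r3: IF@1 ID@2 stall=0 (-) EX@3 MEM@4 WB@5
I1 ld r5 <- r5: IF@2 ID@3 stall=0 (-) EX@4 MEM@5 WB@6
I2 sub r4 <- r5,r3: IF@3 ID@4 stall=2 (RAW on I1.r5 (WB@6)) EX@7 MEM@8 WB@9
I3 mul r3 <- r2,r4: IF@4 ID@7 stall=2 (RAW on I2.r4 (WB@9)) EX@10 MEM@11 WB@12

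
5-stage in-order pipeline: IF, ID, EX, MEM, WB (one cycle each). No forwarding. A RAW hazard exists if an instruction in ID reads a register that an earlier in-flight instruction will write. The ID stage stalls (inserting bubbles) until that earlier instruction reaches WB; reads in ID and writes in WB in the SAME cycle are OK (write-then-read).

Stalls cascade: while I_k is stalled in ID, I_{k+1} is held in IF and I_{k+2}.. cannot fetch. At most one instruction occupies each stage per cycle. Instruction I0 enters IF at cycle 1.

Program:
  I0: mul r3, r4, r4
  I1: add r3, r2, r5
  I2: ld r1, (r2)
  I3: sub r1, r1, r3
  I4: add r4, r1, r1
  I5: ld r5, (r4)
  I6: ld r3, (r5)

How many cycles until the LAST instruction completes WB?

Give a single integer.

I0 mul r3 <- r4,r4: IF@1 ID@2 stall=0 (-) EX@3 MEM@4 WB@5
I1 add r3 <- r2,r5: IF@2 ID@3 stall=0 (-) EX@4 MEM@5 WB@6
I2 ld r1 <- r2: IF@3 ID@4 stall=0 (-) EX@5 MEM@6 WB@7
I3 sub r1 <- r1,r3: IF@4 ID@5 stall=2 (RAW on I2.r1 (WB@7)) EX@8 MEM@9 WB@10
I4 add r4 <- r1,r1: IF@5 ID@8 stall=2 (RAW on I3.r1 (WB@10)) EX@11 MEM@12 WB@13
I5 ld r5 <- r4: IF@8 ID@11 stall=2 (RAW on I4.r4 (WB@13)) EX@14 MEM@15 WB@16
I6 ld r3 <- r5: IF@11 ID@14 stall=2 (RAW on I5.r5 (WB@16)) EX@17 MEM@18 WB@19

Answer: 19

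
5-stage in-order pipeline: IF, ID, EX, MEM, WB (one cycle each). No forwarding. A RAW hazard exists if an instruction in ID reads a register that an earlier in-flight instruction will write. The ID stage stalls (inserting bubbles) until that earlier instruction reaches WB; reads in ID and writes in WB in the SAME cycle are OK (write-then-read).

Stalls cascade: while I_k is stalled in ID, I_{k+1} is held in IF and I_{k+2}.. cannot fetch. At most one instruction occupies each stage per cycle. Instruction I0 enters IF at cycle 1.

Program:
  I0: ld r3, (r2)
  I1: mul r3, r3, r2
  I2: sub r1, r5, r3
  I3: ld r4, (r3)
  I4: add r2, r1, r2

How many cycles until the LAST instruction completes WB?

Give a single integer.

I0 ld r3 <- r2: IF@1 ID@2 stall=0 (-) EX@3 MEM@4 WB@5
I1 mul r3 <- r3,r2: IF@2 ID@3 stall=2 (RAW on I0.r3 (WB@5)) EX@6 MEM@7 WB@8
I2 sub r1 <- r5,r3: IF@3 ID@6 stall=2 (RAW on I1.r3 (WB@8)) EX@9 MEM@10 WB@11
I3 ld r4 <- r3: IF@6 ID@9 stall=0 (-) EX@10 MEM@11 WB@12
I4 add r2 <- r1,r2: IF@9 ID@10 stall=1 (RAW on I2.r1 (WB@11)) EX@12 MEM@13 WB@14

Answer: 14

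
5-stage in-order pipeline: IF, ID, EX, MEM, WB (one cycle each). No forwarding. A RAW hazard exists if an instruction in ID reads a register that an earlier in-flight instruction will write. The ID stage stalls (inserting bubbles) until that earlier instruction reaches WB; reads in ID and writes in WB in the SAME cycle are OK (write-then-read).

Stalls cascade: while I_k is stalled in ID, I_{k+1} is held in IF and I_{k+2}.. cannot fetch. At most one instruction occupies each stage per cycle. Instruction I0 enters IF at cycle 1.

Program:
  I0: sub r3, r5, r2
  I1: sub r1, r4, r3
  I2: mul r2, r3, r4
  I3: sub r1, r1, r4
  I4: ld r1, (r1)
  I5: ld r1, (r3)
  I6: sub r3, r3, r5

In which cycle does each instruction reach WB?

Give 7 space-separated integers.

Answer: 5 8 9 11 14 15 16

Derivation:
I0 sub r3 <- r5,r2: IF@1 ID@2 stall=0 (-) EX@3 MEM@4 WB@5
I1 sub r1 <- r4,r3: IF@2 ID@3 stall=2 (RAW on I0.r3 (WB@5)) EX@6 MEM@7 WB@8
I2 mul r2 <- r3,r4: IF@3 ID@6 stall=0 (-) EX@7 MEM@8 WB@9
I3 sub r1 <- r1,r4: IF@6 ID@7 stall=1 (RAW on I1.r1 (WB@8)) EX@9 MEM@10 WB@11
I4 ld r1 <- r1: IF@7 ID@9 stall=2 (RAW on I3.r1 (WB@11)) EX@12 MEM@13 WB@14
I5 ld r1 <- r3: IF@9 ID@12 stall=0 (-) EX@13 MEM@14 WB@15
I6 sub r3 <- r3,r5: IF@12 ID@13 stall=0 (-) EX@14 MEM@15 WB@16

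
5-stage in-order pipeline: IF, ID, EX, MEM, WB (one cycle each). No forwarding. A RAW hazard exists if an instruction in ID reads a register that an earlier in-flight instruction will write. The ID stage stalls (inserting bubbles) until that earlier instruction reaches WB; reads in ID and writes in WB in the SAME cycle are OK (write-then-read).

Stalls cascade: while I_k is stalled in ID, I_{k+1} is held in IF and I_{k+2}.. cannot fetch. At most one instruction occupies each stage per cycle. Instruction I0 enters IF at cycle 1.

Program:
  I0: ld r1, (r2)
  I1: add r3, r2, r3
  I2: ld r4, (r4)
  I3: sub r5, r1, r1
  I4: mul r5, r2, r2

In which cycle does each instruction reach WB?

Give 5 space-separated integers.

Answer: 5 6 7 8 9

Derivation:
I0 ld r1 <- r2: IF@1 ID@2 stall=0 (-) EX@3 MEM@4 WB@5
I1 add r3 <- r2,r3: IF@2 ID@3 stall=0 (-) EX@4 MEM@5 WB@6
I2 ld r4 <- r4: IF@3 ID@4 stall=0 (-) EX@5 MEM@6 WB@7
I3 sub r5 <- r1,r1: IF@4 ID@5 stall=0 (-) EX@6 MEM@7 WB@8
I4 mul r5 <- r2,r2: IF@5 ID@6 stall=0 (-) EX@7 MEM@8 WB@9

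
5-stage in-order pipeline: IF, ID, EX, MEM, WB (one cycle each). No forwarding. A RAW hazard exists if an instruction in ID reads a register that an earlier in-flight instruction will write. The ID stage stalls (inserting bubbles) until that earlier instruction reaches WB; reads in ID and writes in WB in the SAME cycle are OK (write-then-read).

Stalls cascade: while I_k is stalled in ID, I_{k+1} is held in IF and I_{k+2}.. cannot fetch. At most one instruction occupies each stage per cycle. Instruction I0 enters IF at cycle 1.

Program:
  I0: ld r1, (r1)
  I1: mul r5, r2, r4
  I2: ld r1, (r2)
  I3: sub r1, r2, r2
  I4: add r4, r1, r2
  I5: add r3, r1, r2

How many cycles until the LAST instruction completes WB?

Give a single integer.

I0 ld r1 <- r1: IF@1 ID@2 stall=0 (-) EX@3 MEM@4 WB@5
I1 mul r5 <- r2,r4: IF@2 ID@3 stall=0 (-) EX@4 MEM@5 WB@6
I2 ld r1 <- r2: IF@3 ID@4 stall=0 (-) EX@5 MEM@6 WB@7
I3 sub r1 <- r2,r2: IF@4 ID@5 stall=0 (-) EX@6 MEM@7 WB@8
I4 add r4 <- r1,r2: IF@5 ID@6 stall=2 (RAW on I3.r1 (WB@8)) EX@9 MEM@10 WB@11
I5 add r3 <- r1,r2: IF@6 ID@9 stall=0 (-) EX@10 MEM@11 WB@12

Answer: 12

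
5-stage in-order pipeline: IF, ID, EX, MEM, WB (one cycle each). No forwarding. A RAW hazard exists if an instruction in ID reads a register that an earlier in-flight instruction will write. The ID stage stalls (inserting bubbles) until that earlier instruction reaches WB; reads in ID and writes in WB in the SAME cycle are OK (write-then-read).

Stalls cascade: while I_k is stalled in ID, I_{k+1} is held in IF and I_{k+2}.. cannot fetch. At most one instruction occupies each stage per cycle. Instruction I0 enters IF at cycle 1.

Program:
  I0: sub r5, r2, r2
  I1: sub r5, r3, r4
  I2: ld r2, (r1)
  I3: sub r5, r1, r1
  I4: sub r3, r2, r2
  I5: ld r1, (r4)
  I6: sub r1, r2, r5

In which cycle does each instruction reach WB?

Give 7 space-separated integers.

Answer: 5 6 7 8 10 11 12

Derivation:
I0 sub r5 <- r2,r2: IF@1 ID@2 stall=0 (-) EX@3 MEM@4 WB@5
I1 sub r5 <- r3,r4: IF@2 ID@3 stall=0 (-) EX@4 MEM@5 WB@6
I2 ld r2 <- r1: IF@3 ID@4 stall=0 (-) EX@5 MEM@6 WB@7
I3 sub r5 <- r1,r1: IF@4 ID@5 stall=0 (-) EX@6 MEM@7 WB@8
I4 sub r3 <- r2,r2: IF@5 ID@6 stall=1 (RAW on I2.r2 (WB@7)) EX@8 MEM@9 WB@10
I5 ld r1 <- r4: IF@6 ID@8 stall=0 (-) EX@9 MEM@10 WB@11
I6 sub r1 <- r2,r5: IF@8 ID@9 stall=0 (-) EX@10 MEM@11 WB@12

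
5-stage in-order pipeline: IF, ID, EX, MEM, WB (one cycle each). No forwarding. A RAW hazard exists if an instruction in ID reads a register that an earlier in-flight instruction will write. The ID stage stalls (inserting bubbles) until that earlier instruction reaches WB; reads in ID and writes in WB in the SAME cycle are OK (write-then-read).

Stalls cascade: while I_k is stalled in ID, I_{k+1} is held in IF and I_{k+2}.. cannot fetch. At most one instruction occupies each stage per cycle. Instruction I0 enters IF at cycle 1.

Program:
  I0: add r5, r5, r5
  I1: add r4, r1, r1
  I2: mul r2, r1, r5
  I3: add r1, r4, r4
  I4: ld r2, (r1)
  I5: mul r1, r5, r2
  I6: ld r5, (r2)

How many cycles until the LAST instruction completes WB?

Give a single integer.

I0 add r5 <- r5,r5: IF@1 ID@2 stall=0 (-) EX@3 MEM@4 WB@5
I1 add r4 <- r1,r1: IF@2 ID@3 stall=0 (-) EX@4 MEM@5 WB@6
I2 mul r2 <- r1,r5: IF@3 ID@4 stall=1 (RAW on I0.r5 (WB@5)) EX@6 MEM@7 WB@8
I3 add r1 <- r4,r4: IF@4 ID@6 stall=0 (-) EX@7 MEM@8 WB@9
I4 ld r2 <- r1: IF@6 ID@7 stall=2 (RAW on I3.r1 (WB@9)) EX@10 MEM@11 WB@12
I5 mul r1 <- r5,r2: IF@7 ID@10 stall=2 (RAW on I4.r2 (WB@12)) EX@13 MEM@14 WB@15
I6 ld r5 <- r2: IF@10 ID@13 stall=0 (-) EX@14 MEM@15 WB@16

Answer: 16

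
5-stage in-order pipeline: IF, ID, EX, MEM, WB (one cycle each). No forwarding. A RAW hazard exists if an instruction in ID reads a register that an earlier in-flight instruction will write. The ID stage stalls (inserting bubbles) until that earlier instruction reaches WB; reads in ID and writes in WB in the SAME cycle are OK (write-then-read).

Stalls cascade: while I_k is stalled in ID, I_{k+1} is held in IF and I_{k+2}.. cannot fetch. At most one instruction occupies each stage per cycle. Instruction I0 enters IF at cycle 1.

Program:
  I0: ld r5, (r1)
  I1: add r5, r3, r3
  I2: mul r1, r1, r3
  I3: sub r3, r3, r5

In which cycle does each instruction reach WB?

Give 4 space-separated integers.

I0 ld r5 <- r1: IF@1 ID@2 stall=0 (-) EX@3 MEM@4 WB@5
I1 add r5 <- r3,r3: IF@2 ID@3 stall=0 (-) EX@4 MEM@5 WB@6
I2 mul r1 <- r1,r3: IF@3 ID@4 stall=0 (-) EX@5 MEM@6 WB@7
I3 sub r3 <- r3,r5: IF@4 ID@5 stall=1 (RAW on I1.r5 (WB@6)) EX@7 MEM@8 WB@9

Answer: 5 6 7 9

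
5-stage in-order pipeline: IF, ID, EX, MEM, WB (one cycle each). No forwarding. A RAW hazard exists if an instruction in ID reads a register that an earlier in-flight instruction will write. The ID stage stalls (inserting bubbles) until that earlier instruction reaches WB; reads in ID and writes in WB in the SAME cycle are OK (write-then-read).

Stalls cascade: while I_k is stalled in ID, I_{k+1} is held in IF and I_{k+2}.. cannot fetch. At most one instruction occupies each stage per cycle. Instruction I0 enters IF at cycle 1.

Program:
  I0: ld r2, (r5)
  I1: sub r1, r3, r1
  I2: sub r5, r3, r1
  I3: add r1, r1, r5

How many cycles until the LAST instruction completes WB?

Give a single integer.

I0 ld r2 <- r5: IF@1 ID@2 stall=0 (-) EX@3 MEM@4 WB@5
I1 sub r1 <- r3,r1: IF@2 ID@3 stall=0 (-) EX@4 MEM@5 WB@6
I2 sub r5 <- r3,r1: IF@3 ID@4 stall=2 (RAW on I1.r1 (WB@6)) EX@7 MEM@8 WB@9
I3 add r1 <- r1,r5: IF@4 ID@7 stall=2 (RAW on I2.r5 (WB@9)) EX@10 MEM@11 WB@12

Answer: 12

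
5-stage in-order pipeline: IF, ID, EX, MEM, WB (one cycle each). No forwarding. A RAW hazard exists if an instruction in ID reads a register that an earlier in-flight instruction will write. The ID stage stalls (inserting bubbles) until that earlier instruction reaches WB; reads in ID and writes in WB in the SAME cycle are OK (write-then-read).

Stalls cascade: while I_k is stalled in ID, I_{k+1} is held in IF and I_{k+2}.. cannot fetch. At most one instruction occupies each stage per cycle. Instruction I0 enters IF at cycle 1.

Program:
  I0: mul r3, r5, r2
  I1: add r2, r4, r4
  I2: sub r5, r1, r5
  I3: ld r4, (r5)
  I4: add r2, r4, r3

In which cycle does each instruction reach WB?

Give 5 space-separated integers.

Answer: 5 6 7 10 13

Derivation:
I0 mul r3 <- r5,r2: IF@1 ID@2 stall=0 (-) EX@3 MEM@4 WB@5
I1 add r2 <- r4,r4: IF@2 ID@3 stall=0 (-) EX@4 MEM@5 WB@6
I2 sub r5 <- r1,r5: IF@3 ID@4 stall=0 (-) EX@5 MEM@6 WB@7
I3 ld r4 <- r5: IF@4 ID@5 stall=2 (RAW on I2.r5 (WB@7)) EX@8 MEM@9 WB@10
I4 add r2 <- r4,r3: IF@5 ID@8 stall=2 (RAW on I3.r4 (WB@10)) EX@11 MEM@12 WB@13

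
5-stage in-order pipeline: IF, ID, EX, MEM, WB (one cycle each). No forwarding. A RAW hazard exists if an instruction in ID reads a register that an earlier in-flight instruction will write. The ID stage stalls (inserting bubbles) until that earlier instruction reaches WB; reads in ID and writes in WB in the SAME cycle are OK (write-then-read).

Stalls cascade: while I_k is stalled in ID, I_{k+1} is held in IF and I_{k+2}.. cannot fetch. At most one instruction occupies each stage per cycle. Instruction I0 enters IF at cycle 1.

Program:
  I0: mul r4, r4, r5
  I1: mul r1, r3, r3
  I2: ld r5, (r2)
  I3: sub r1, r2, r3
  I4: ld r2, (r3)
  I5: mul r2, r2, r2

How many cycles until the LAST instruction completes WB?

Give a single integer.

Answer: 12

Derivation:
I0 mul r4 <- r4,r5: IF@1 ID@2 stall=0 (-) EX@3 MEM@4 WB@5
I1 mul r1 <- r3,r3: IF@2 ID@3 stall=0 (-) EX@4 MEM@5 WB@6
I2 ld r5 <- r2: IF@3 ID@4 stall=0 (-) EX@5 MEM@6 WB@7
I3 sub r1 <- r2,r3: IF@4 ID@5 stall=0 (-) EX@6 MEM@7 WB@8
I4 ld r2 <- r3: IF@5 ID@6 stall=0 (-) EX@7 MEM@8 WB@9
I5 mul r2 <- r2,r2: IF@6 ID@7 stall=2 (RAW on I4.r2 (WB@9)) EX@10 MEM@11 WB@12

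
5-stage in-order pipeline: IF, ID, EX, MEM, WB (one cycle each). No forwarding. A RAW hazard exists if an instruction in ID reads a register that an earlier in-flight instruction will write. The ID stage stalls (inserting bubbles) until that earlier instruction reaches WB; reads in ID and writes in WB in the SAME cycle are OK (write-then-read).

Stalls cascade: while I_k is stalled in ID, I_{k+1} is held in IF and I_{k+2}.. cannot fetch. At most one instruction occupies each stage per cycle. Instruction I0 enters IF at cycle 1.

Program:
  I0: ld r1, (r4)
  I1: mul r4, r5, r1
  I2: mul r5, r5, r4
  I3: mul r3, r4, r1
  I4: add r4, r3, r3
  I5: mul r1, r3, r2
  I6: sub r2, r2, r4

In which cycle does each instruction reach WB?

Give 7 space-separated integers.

Answer: 5 8 11 12 15 16 18

Derivation:
I0 ld r1 <- r4: IF@1 ID@2 stall=0 (-) EX@3 MEM@4 WB@5
I1 mul r4 <- r5,r1: IF@2 ID@3 stall=2 (RAW on I0.r1 (WB@5)) EX@6 MEM@7 WB@8
I2 mul r5 <- r5,r4: IF@3 ID@6 stall=2 (RAW on I1.r4 (WB@8)) EX@9 MEM@10 WB@11
I3 mul r3 <- r4,r1: IF@6 ID@9 stall=0 (-) EX@10 MEM@11 WB@12
I4 add r4 <- r3,r3: IF@9 ID@10 stall=2 (RAW on I3.r3 (WB@12)) EX@13 MEM@14 WB@15
I5 mul r1 <- r3,r2: IF@10 ID@13 stall=0 (-) EX@14 MEM@15 WB@16
I6 sub r2 <- r2,r4: IF@13 ID@14 stall=1 (RAW on I4.r4 (WB@15)) EX@16 MEM@17 WB@18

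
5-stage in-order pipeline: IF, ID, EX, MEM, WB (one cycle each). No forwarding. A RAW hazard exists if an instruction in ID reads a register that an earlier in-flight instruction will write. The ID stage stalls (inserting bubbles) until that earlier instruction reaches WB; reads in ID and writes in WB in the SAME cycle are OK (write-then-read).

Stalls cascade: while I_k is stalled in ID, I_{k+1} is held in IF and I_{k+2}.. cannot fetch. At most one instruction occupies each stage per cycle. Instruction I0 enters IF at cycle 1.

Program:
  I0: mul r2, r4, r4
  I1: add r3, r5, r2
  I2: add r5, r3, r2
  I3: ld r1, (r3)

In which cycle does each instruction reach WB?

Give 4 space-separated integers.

Answer: 5 8 11 12

Derivation:
I0 mul r2 <- r4,r4: IF@1 ID@2 stall=0 (-) EX@3 MEM@4 WB@5
I1 add r3 <- r5,r2: IF@2 ID@3 stall=2 (RAW on I0.r2 (WB@5)) EX@6 MEM@7 WB@8
I2 add r5 <- r3,r2: IF@3 ID@6 stall=2 (RAW on I1.r3 (WB@8)) EX@9 MEM@10 WB@11
I3 ld r1 <- r3: IF@6 ID@9 stall=0 (-) EX@10 MEM@11 WB@12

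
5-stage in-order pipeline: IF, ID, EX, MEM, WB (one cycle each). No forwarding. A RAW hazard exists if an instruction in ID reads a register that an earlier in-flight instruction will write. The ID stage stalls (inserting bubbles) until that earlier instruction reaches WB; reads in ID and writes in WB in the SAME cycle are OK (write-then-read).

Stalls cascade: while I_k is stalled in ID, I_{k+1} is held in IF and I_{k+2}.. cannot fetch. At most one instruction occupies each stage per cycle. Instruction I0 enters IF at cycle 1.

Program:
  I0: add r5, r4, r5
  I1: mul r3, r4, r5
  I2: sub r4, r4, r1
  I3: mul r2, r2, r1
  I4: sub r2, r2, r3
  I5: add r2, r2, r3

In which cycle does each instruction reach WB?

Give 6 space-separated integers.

Answer: 5 8 9 10 13 16

Derivation:
I0 add r5 <- r4,r5: IF@1 ID@2 stall=0 (-) EX@3 MEM@4 WB@5
I1 mul r3 <- r4,r5: IF@2 ID@3 stall=2 (RAW on I0.r5 (WB@5)) EX@6 MEM@7 WB@8
I2 sub r4 <- r4,r1: IF@3 ID@6 stall=0 (-) EX@7 MEM@8 WB@9
I3 mul r2 <- r2,r1: IF@6 ID@7 stall=0 (-) EX@8 MEM@9 WB@10
I4 sub r2 <- r2,r3: IF@7 ID@8 stall=2 (RAW on I3.r2 (WB@10)) EX@11 MEM@12 WB@13
I5 add r2 <- r2,r3: IF@8 ID@11 stall=2 (RAW on I4.r2 (WB@13)) EX@14 MEM@15 WB@16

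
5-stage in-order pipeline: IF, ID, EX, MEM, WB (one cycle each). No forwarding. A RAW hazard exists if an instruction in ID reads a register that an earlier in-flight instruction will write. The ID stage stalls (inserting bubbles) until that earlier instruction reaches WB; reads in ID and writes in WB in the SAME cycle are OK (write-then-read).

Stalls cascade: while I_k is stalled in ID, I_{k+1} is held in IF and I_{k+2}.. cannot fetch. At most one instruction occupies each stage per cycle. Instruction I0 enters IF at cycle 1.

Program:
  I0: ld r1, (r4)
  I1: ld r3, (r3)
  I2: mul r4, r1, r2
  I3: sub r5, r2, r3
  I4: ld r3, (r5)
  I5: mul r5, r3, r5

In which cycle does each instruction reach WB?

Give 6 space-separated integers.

Answer: 5 6 8 9 12 15

Derivation:
I0 ld r1 <- r4: IF@1 ID@2 stall=0 (-) EX@3 MEM@4 WB@5
I1 ld r3 <- r3: IF@2 ID@3 stall=0 (-) EX@4 MEM@5 WB@6
I2 mul r4 <- r1,r2: IF@3 ID@4 stall=1 (RAW on I0.r1 (WB@5)) EX@6 MEM@7 WB@8
I3 sub r5 <- r2,r3: IF@4 ID@6 stall=0 (-) EX@7 MEM@8 WB@9
I4 ld r3 <- r5: IF@6 ID@7 stall=2 (RAW on I3.r5 (WB@9)) EX@10 MEM@11 WB@12
I5 mul r5 <- r3,r5: IF@7 ID@10 stall=2 (RAW on I4.r3 (WB@12)) EX@13 MEM@14 WB@15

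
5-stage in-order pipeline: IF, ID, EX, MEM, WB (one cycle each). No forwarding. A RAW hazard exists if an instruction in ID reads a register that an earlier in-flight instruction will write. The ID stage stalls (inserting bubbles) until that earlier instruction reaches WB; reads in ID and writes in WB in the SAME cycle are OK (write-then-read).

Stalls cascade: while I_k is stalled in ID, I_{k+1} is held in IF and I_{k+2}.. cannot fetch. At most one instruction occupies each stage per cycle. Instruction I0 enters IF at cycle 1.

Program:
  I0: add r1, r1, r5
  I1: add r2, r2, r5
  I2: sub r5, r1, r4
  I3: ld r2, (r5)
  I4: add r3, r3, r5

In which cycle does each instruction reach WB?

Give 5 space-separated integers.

I0 add r1 <- r1,r5: IF@1 ID@2 stall=0 (-) EX@3 MEM@4 WB@5
I1 add r2 <- r2,r5: IF@2 ID@3 stall=0 (-) EX@4 MEM@5 WB@6
I2 sub r5 <- r1,r4: IF@3 ID@4 stall=1 (RAW on I0.r1 (WB@5)) EX@6 MEM@7 WB@8
I3 ld r2 <- r5: IF@4 ID@6 stall=2 (RAW on I2.r5 (WB@8)) EX@9 MEM@10 WB@11
I4 add r3 <- r3,r5: IF@6 ID@9 stall=0 (-) EX@10 MEM@11 WB@12

Answer: 5 6 8 11 12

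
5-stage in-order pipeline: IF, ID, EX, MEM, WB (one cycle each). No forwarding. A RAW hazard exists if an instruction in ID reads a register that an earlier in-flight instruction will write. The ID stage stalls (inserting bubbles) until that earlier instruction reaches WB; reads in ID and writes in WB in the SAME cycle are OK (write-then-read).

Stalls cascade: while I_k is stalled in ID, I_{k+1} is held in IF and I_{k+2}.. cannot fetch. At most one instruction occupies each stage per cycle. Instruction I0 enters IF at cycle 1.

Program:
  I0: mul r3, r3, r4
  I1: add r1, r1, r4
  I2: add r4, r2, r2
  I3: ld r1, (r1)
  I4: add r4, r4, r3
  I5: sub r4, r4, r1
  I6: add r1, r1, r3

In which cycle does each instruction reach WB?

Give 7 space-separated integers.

Answer: 5 6 7 9 10 13 14

Derivation:
I0 mul r3 <- r3,r4: IF@1 ID@2 stall=0 (-) EX@3 MEM@4 WB@5
I1 add r1 <- r1,r4: IF@2 ID@3 stall=0 (-) EX@4 MEM@5 WB@6
I2 add r4 <- r2,r2: IF@3 ID@4 stall=0 (-) EX@5 MEM@6 WB@7
I3 ld r1 <- r1: IF@4 ID@5 stall=1 (RAW on I1.r1 (WB@6)) EX@7 MEM@8 WB@9
I4 add r4 <- r4,r3: IF@5 ID@7 stall=0 (-) EX@8 MEM@9 WB@10
I5 sub r4 <- r4,r1: IF@7 ID@8 stall=2 (RAW on I4.r4 (WB@10)) EX@11 MEM@12 WB@13
I6 add r1 <- r1,r3: IF@8 ID@11 stall=0 (-) EX@12 MEM@13 WB@14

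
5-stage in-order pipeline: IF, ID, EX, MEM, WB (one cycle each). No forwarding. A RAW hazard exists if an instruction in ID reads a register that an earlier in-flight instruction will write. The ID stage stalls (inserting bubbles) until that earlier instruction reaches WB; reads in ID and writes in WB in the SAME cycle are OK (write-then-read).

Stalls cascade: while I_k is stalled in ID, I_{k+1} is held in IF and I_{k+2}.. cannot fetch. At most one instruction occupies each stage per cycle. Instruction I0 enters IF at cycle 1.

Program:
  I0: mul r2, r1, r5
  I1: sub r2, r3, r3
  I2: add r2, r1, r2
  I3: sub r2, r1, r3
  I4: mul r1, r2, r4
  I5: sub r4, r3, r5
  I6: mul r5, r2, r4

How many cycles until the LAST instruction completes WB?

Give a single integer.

Answer: 17

Derivation:
I0 mul r2 <- r1,r5: IF@1 ID@2 stall=0 (-) EX@3 MEM@4 WB@5
I1 sub r2 <- r3,r3: IF@2 ID@3 stall=0 (-) EX@4 MEM@5 WB@6
I2 add r2 <- r1,r2: IF@3 ID@4 stall=2 (RAW on I1.r2 (WB@6)) EX@7 MEM@8 WB@9
I3 sub r2 <- r1,r3: IF@4 ID@7 stall=0 (-) EX@8 MEM@9 WB@10
I4 mul r1 <- r2,r4: IF@7 ID@8 stall=2 (RAW on I3.r2 (WB@10)) EX@11 MEM@12 WB@13
I5 sub r4 <- r3,r5: IF@8 ID@11 stall=0 (-) EX@12 MEM@13 WB@14
I6 mul r5 <- r2,r4: IF@11 ID@12 stall=2 (RAW on I5.r4 (WB@14)) EX@15 MEM@16 WB@17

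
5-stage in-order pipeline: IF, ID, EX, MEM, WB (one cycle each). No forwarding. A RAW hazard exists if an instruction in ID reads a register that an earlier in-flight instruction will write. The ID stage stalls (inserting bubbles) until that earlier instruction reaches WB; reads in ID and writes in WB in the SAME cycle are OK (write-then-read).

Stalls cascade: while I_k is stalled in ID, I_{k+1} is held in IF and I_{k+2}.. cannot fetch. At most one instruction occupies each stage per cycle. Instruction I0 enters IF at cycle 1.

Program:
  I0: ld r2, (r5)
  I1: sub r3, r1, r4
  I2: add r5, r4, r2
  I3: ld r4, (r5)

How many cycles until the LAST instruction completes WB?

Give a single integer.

I0 ld r2 <- r5: IF@1 ID@2 stall=0 (-) EX@3 MEM@4 WB@5
I1 sub r3 <- r1,r4: IF@2 ID@3 stall=0 (-) EX@4 MEM@5 WB@6
I2 add r5 <- r4,r2: IF@3 ID@4 stall=1 (RAW on I0.r2 (WB@5)) EX@6 MEM@7 WB@8
I3 ld r4 <- r5: IF@4 ID@6 stall=2 (RAW on I2.r5 (WB@8)) EX@9 MEM@10 WB@11

Answer: 11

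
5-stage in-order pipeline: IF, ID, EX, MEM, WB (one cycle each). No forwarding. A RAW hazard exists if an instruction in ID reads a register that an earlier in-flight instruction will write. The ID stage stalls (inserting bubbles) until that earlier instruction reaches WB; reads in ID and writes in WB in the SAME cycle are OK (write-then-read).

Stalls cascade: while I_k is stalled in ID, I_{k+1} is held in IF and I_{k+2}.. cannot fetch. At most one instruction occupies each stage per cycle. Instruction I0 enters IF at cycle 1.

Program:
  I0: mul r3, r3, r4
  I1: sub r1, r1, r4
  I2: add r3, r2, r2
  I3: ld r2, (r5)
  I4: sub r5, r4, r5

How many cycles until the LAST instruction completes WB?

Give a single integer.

Answer: 9

Derivation:
I0 mul r3 <- r3,r4: IF@1 ID@2 stall=0 (-) EX@3 MEM@4 WB@5
I1 sub r1 <- r1,r4: IF@2 ID@3 stall=0 (-) EX@4 MEM@5 WB@6
I2 add r3 <- r2,r2: IF@3 ID@4 stall=0 (-) EX@5 MEM@6 WB@7
I3 ld r2 <- r5: IF@4 ID@5 stall=0 (-) EX@6 MEM@7 WB@8
I4 sub r5 <- r4,r5: IF@5 ID@6 stall=0 (-) EX@7 MEM@8 WB@9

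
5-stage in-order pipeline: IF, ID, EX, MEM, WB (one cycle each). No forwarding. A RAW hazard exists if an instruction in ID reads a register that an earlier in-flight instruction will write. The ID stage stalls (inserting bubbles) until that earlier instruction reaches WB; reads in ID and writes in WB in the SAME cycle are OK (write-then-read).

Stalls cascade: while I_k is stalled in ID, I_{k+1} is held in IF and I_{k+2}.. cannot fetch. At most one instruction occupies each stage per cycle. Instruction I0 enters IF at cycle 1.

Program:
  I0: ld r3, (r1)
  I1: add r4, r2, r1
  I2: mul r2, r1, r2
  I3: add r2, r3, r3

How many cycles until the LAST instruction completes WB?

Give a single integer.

I0 ld r3 <- r1: IF@1 ID@2 stall=0 (-) EX@3 MEM@4 WB@5
I1 add r4 <- r2,r1: IF@2 ID@3 stall=0 (-) EX@4 MEM@5 WB@6
I2 mul r2 <- r1,r2: IF@3 ID@4 stall=0 (-) EX@5 MEM@6 WB@7
I3 add r2 <- r3,r3: IF@4 ID@5 stall=0 (-) EX@6 MEM@7 WB@8

Answer: 8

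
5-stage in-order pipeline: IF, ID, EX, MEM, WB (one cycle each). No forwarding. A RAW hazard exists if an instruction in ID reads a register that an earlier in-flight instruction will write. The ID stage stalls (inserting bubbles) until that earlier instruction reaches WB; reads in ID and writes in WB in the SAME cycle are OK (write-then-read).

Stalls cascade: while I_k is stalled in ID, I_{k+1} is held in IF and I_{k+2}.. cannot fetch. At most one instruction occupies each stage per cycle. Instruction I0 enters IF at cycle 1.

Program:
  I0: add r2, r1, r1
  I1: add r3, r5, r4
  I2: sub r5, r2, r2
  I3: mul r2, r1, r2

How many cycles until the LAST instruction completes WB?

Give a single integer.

Answer: 9

Derivation:
I0 add r2 <- r1,r1: IF@1 ID@2 stall=0 (-) EX@3 MEM@4 WB@5
I1 add r3 <- r5,r4: IF@2 ID@3 stall=0 (-) EX@4 MEM@5 WB@6
I2 sub r5 <- r2,r2: IF@3 ID@4 stall=1 (RAW on I0.r2 (WB@5)) EX@6 MEM@7 WB@8
I3 mul r2 <- r1,r2: IF@4 ID@6 stall=0 (-) EX@7 MEM@8 WB@9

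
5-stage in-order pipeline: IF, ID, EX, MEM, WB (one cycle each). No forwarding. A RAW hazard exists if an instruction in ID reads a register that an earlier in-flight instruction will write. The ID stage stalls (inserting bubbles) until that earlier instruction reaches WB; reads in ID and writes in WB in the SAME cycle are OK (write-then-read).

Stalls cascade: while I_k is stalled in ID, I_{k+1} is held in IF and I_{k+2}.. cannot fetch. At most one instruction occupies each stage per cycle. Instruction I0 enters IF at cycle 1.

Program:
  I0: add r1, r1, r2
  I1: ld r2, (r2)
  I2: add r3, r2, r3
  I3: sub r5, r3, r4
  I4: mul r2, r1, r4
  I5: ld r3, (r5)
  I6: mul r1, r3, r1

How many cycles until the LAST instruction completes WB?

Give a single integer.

Answer: 18

Derivation:
I0 add r1 <- r1,r2: IF@1 ID@2 stall=0 (-) EX@3 MEM@4 WB@5
I1 ld r2 <- r2: IF@2 ID@3 stall=0 (-) EX@4 MEM@5 WB@6
I2 add r3 <- r2,r3: IF@3 ID@4 stall=2 (RAW on I1.r2 (WB@6)) EX@7 MEM@8 WB@9
I3 sub r5 <- r3,r4: IF@4 ID@7 stall=2 (RAW on I2.r3 (WB@9)) EX@10 MEM@11 WB@12
I4 mul r2 <- r1,r4: IF@7 ID@10 stall=0 (-) EX@11 MEM@12 WB@13
I5 ld r3 <- r5: IF@10 ID@11 stall=1 (RAW on I3.r5 (WB@12)) EX@13 MEM@14 WB@15
I6 mul r1 <- r3,r1: IF@11 ID@13 stall=2 (RAW on I5.r3 (WB@15)) EX@16 MEM@17 WB@18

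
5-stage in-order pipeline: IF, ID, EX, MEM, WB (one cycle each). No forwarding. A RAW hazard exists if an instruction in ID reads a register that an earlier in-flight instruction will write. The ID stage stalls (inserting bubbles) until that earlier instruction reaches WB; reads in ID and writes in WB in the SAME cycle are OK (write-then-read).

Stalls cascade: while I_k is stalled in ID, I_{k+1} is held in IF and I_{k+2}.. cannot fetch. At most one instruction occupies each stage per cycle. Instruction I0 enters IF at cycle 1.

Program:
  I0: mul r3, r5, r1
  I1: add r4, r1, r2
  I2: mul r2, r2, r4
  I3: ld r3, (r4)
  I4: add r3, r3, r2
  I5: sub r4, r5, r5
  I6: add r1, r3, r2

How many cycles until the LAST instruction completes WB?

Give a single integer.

Answer: 16

Derivation:
I0 mul r3 <- r5,r1: IF@1 ID@2 stall=0 (-) EX@3 MEM@4 WB@5
I1 add r4 <- r1,r2: IF@2 ID@3 stall=0 (-) EX@4 MEM@5 WB@6
I2 mul r2 <- r2,r4: IF@3 ID@4 stall=2 (RAW on I1.r4 (WB@6)) EX@7 MEM@8 WB@9
I3 ld r3 <- r4: IF@4 ID@7 stall=0 (-) EX@8 MEM@9 WB@10
I4 add r3 <- r3,r2: IF@7 ID@8 stall=2 (RAW on I3.r3 (WB@10)) EX@11 MEM@12 WB@13
I5 sub r4 <- r5,r5: IF@8 ID@11 stall=0 (-) EX@12 MEM@13 WB@14
I6 add r1 <- r3,r2: IF@11 ID@12 stall=1 (RAW on I4.r3 (WB@13)) EX@14 MEM@15 WB@16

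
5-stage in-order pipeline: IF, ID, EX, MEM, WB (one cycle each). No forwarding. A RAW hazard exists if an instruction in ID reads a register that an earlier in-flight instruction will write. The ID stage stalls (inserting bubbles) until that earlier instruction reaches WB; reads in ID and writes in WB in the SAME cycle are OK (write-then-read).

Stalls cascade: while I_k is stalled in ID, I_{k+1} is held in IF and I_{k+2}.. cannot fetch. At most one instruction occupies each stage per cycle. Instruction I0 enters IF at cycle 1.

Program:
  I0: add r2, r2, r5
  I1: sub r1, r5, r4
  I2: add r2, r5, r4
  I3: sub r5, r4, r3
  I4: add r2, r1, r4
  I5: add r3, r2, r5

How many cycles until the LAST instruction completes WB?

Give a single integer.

I0 add r2 <- r2,r5: IF@1 ID@2 stall=0 (-) EX@3 MEM@4 WB@5
I1 sub r1 <- r5,r4: IF@2 ID@3 stall=0 (-) EX@4 MEM@5 WB@6
I2 add r2 <- r5,r4: IF@3 ID@4 stall=0 (-) EX@5 MEM@6 WB@7
I3 sub r5 <- r4,r3: IF@4 ID@5 stall=0 (-) EX@6 MEM@7 WB@8
I4 add r2 <- r1,r4: IF@5 ID@6 stall=0 (-) EX@7 MEM@8 WB@9
I5 add r3 <- r2,r5: IF@6 ID@7 stall=2 (RAW on I4.r2 (WB@9)) EX@10 MEM@11 WB@12

Answer: 12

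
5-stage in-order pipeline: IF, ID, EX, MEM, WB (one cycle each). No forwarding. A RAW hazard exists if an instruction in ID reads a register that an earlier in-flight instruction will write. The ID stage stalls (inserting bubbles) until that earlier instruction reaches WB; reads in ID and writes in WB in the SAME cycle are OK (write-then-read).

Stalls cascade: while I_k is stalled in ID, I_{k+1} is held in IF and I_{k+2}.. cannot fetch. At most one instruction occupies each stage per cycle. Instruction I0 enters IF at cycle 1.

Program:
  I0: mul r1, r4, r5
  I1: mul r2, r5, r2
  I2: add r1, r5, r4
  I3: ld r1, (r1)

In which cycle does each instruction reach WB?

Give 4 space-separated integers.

I0 mul r1 <- r4,r5: IF@1 ID@2 stall=0 (-) EX@3 MEM@4 WB@5
I1 mul r2 <- r5,r2: IF@2 ID@3 stall=0 (-) EX@4 MEM@5 WB@6
I2 add r1 <- r5,r4: IF@3 ID@4 stall=0 (-) EX@5 MEM@6 WB@7
I3 ld r1 <- r1: IF@4 ID@5 stall=2 (RAW on I2.r1 (WB@7)) EX@8 MEM@9 WB@10

Answer: 5 6 7 10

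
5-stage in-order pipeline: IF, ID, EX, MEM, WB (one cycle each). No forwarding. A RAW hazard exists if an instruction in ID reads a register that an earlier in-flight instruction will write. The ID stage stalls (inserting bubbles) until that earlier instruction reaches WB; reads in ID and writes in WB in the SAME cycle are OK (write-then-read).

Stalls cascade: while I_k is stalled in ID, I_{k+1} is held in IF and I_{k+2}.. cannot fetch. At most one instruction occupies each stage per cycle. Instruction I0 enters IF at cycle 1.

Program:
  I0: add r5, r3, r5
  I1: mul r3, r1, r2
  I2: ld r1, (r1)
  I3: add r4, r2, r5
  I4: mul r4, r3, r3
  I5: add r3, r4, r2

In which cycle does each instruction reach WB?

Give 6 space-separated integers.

I0 add r5 <- r3,r5: IF@1 ID@2 stall=0 (-) EX@3 MEM@4 WB@5
I1 mul r3 <- r1,r2: IF@2 ID@3 stall=0 (-) EX@4 MEM@5 WB@6
I2 ld r1 <- r1: IF@3 ID@4 stall=0 (-) EX@5 MEM@6 WB@7
I3 add r4 <- r2,r5: IF@4 ID@5 stall=0 (-) EX@6 MEM@7 WB@8
I4 mul r4 <- r3,r3: IF@5 ID@6 stall=0 (-) EX@7 MEM@8 WB@9
I5 add r3 <- r4,r2: IF@6 ID@7 stall=2 (RAW on I4.r4 (WB@9)) EX@10 MEM@11 WB@12

Answer: 5 6 7 8 9 12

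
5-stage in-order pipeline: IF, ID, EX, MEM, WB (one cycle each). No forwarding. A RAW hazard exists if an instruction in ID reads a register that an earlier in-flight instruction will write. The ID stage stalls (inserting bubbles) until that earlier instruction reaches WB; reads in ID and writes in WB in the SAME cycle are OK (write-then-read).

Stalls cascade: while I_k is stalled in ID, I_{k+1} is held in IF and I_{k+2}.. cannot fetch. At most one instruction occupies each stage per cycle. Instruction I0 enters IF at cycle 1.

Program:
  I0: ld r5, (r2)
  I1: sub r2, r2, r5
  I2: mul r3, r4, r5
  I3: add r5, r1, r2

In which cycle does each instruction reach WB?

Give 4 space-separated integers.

Answer: 5 8 9 11

Derivation:
I0 ld r5 <- r2: IF@1 ID@2 stall=0 (-) EX@3 MEM@4 WB@5
I1 sub r2 <- r2,r5: IF@2 ID@3 stall=2 (RAW on I0.r5 (WB@5)) EX@6 MEM@7 WB@8
I2 mul r3 <- r4,r5: IF@3 ID@6 stall=0 (-) EX@7 MEM@8 WB@9
I3 add r5 <- r1,r2: IF@6 ID@7 stall=1 (RAW on I1.r2 (WB@8)) EX@9 MEM@10 WB@11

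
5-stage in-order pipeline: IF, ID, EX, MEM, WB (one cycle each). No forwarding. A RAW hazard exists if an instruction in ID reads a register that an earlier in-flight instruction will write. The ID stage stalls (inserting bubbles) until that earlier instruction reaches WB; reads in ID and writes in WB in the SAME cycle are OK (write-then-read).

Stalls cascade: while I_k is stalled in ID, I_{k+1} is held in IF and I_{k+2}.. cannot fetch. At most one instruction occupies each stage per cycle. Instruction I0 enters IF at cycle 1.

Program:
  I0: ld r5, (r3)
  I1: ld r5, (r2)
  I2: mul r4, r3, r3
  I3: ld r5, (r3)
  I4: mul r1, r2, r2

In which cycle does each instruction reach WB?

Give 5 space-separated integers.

Answer: 5 6 7 8 9

Derivation:
I0 ld r5 <- r3: IF@1 ID@2 stall=0 (-) EX@3 MEM@4 WB@5
I1 ld r5 <- r2: IF@2 ID@3 stall=0 (-) EX@4 MEM@5 WB@6
I2 mul r4 <- r3,r3: IF@3 ID@4 stall=0 (-) EX@5 MEM@6 WB@7
I3 ld r5 <- r3: IF@4 ID@5 stall=0 (-) EX@6 MEM@7 WB@8
I4 mul r1 <- r2,r2: IF@5 ID@6 stall=0 (-) EX@7 MEM@8 WB@9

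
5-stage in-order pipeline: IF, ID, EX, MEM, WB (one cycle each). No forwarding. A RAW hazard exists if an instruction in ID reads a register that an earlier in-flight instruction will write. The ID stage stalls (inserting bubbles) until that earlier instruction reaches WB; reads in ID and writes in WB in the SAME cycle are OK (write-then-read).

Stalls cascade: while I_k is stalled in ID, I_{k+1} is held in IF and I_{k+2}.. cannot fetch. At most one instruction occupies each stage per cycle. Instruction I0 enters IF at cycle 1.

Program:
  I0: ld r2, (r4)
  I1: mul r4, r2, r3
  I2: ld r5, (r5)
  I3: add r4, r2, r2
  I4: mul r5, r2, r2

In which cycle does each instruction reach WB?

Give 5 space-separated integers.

I0 ld r2 <- r4: IF@1 ID@2 stall=0 (-) EX@3 MEM@4 WB@5
I1 mul r4 <- r2,r3: IF@2 ID@3 stall=2 (RAW on I0.r2 (WB@5)) EX@6 MEM@7 WB@8
I2 ld r5 <- r5: IF@3 ID@6 stall=0 (-) EX@7 MEM@8 WB@9
I3 add r4 <- r2,r2: IF@6 ID@7 stall=0 (-) EX@8 MEM@9 WB@10
I4 mul r5 <- r2,r2: IF@7 ID@8 stall=0 (-) EX@9 MEM@10 WB@11

Answer: 5 8 9 10 11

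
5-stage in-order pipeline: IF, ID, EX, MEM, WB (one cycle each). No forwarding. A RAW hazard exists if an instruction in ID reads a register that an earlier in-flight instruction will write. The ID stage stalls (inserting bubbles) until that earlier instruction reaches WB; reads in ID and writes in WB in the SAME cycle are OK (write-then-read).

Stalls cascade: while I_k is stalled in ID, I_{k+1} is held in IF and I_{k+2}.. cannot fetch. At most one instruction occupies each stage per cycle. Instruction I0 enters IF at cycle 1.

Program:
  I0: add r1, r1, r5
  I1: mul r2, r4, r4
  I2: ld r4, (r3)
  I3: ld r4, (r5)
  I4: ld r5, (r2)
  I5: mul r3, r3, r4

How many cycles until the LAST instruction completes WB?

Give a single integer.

Answer: 11

Derivation:
I0 add r1 <- r1,r5: IF@1 ID@2 stall=0 (-) EX@3 MEM@4 WB@5
I1 mul r2 <- r4,r4: IF@2 ID@3 stall=0 (-) EX@4 MEM@5 WB@6
I2 ld r4 <- r3: IF@3 ID@4 stall=0 (-) EX@5 MEM@6 WB@7
I3 ld r4 <- r5: IF@4 ID@5 stall=0 (-) EX@6 MEM@7 WB@8
I4 ld r5 <- r2: IF@5 ID@6 stall=0 (-) EX@7 MEM@8 WB@9
I5 mul r3 <- r3,r4: IF@6 ID@7 stall=1 (RAW on I3.r4 (WB@8)) EX@9 MEM@10 WB@11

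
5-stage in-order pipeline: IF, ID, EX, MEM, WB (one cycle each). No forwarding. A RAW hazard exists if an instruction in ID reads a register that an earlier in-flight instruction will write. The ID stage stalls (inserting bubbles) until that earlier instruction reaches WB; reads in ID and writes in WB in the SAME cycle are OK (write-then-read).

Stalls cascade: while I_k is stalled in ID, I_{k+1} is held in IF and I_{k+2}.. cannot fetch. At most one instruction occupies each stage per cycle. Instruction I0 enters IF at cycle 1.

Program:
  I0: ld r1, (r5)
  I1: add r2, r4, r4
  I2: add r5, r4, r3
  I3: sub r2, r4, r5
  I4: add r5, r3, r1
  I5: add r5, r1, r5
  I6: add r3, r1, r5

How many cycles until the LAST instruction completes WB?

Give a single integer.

Answer: 17

Derivation:
I0 ld r1 <- r5: IF@1 ID@2 stall=0 (-) EX@3 MEM@4 WB@5
I1 add r2 <- r4,r4: IF@2 ID@3 stall=0 (-) EX@4 MEM@5 WB@6
I2 add r5 <- r4,r3: IF@3 ID@4 stall=0 (-) EX@5 MEM@6 WB@7
I3 sub r2 <- r4,r5: IF@4 ID@5 stall=2 (RAW on I2.r5 (WB@7)) EX@8 MEM@9 WB@10
I4 add r5 <- r3,r1: IF@5 ID@8 stall=0 (-) EX@9 MEM@10 WB@11
I5 add r5 <- r1,r5: IF@8 ID@9 stall=2 (RAW on I4.r5 (WB@11)) EX@12 MEM@13 WB@14
I6 add r3 <- r1,r5: IF@9 ID@12 stall=2 (RAW on I5.r5 (WB@14)) EX@15 MEM@16 WB@17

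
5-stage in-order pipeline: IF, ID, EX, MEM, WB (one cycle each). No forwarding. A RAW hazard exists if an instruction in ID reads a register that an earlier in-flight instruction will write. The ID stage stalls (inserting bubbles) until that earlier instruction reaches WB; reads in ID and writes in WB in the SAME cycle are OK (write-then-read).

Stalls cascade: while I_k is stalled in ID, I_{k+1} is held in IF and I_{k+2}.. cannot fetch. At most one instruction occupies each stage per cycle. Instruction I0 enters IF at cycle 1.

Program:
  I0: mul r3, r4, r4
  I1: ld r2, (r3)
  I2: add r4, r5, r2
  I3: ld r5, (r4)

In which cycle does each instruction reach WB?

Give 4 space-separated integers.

Answer: 5 8 11 14

Derivation:
I0 mul r3 <- r4,r4: IF@1 ID@2 stall=0 (-) EX@3 MEM@4 WB@5
I1 ld r2 <- r3: IF@2 ID@3 stall=2 (RAW on I0.r3 (WB@5)) EX@6 MEM@7 WB@8
I2 add r4 <- r5,r2: IF@3 ID@6 stall=2 (RAW on I1.r2 (WB@8)) EX@9 MEM@10 WB@11
I3 ld r5 <- r4: IF@6 ID@9 stall=2 (RAW on I2.r4 (WB@11)) EX@12 MEM@13 WB@14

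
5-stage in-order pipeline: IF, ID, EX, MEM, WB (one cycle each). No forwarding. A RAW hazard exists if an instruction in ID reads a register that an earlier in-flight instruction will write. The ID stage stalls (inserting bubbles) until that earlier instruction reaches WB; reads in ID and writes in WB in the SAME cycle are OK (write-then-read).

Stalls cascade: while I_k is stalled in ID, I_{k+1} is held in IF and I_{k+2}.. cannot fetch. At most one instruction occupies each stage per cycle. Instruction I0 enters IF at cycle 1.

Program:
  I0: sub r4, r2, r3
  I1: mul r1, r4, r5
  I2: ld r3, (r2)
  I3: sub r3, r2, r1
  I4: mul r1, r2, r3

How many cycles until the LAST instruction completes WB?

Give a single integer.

I0 sub r4 <- r2,r3: IF@1 ID@2 stall=0 (-) EX@3 MEM@4 WB@5
I1 mul r1 <- r4,r5: IF@2 ID@3 stall=2 (RAW on I0.r4 (WB@5)) EX@6 MEM@7 WB@8
I2 ld r3 <- r2: IF@3 ID@6 stall=0 (-) EX@7 MEM@8 WB@9
I3 sub r3 <- r2,r1: IF@6 ID@7 stall=1 (RAW on I1.r1 (WB@8)) EX@9 MEM@10 WB@11
I4 mul r1 <- r2,r3: IF@7 ID@9 stall=2 (RAW on I3.r3 (WB@11)) EX@12 MEM@13 WB@14

Answer: 14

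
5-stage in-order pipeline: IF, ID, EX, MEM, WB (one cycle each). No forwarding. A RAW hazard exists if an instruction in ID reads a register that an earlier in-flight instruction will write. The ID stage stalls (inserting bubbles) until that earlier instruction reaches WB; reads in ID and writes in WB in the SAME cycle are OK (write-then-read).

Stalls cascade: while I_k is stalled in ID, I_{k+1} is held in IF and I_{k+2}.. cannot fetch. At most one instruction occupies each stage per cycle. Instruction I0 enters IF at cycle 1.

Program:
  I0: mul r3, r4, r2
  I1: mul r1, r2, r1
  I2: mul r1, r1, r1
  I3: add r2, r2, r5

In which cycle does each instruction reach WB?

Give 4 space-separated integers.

I0 mul r3 <- r4,r2: IF@1 ID@2 stall=0 (-) EX@3 MEM@4 WB@5
I1 mul r1 <- r2,r1: IF@2 ID@3 stall=0 (-) EX@4 MEM@5 WB@6
I2 mul r1 <- r1,r1: IF@3 ID@4 stall=2 (RAW on I1.r1 (WB@6)) EX@7 MEM@8 WB@9
I3 add r2 <- r2,r5: IF@4 ID@7 stall=0 (-) EX@8 MEM@9 WB@10

Answer: 5 6 9 10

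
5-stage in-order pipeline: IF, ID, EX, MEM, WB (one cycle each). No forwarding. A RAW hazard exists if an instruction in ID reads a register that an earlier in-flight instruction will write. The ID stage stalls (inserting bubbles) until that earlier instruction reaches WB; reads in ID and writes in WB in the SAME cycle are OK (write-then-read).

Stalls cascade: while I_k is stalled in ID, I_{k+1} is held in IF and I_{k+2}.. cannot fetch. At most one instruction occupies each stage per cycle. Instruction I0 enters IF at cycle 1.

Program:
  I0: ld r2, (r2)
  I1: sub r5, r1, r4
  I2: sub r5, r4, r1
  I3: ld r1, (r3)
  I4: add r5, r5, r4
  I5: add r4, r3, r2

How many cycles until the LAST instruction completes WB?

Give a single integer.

I0 ld r2 <- r2: IF@1 ID@2 stall=0 (-) EX@3 MEM@4 WB@5
I1 sub r5 <- r1,r4: IF@2 ID@3 stall=0 (-) EX@4 MEM@5 WB@6
I2 sub r5 <- r4,r1: IF@3 ID@4 stall=0 (-) EX@5 MEM@6 WB@7
I3 ld r1 <- r3: IF@4 ID@5 stall=0 (-) EX@6 MEM@7 WB@8
I4 add r5 <- r5,r4: IF@5 ID@6 stall=1 (RAW on I2.r5 (WB@7)) EX@8 MEM@9 WB@10
I5 add r4 <- r3,r2: IF@6 ID@8 stall=0 (-) EX@9 MEM@10 WB@11

Answer: 11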